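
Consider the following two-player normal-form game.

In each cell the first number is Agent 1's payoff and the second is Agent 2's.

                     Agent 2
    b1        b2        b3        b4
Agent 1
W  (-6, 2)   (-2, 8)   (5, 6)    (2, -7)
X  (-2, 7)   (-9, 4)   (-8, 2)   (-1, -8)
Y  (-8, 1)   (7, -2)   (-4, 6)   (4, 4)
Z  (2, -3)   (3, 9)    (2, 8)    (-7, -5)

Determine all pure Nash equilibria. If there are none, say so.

This game has no pure Nash equilibrium.

Agent 1 against b1: payoffs -6, -2, -8, 2 → best response Z.
Agent 1 against b2: payoffs -2, -9, 7, 3 → best response Y.
Agent 1 against b3: payoffs 5, -8, -4, 2 → best response W.
Agent 1 against b4: payoffs 2, -1, 4, -7 → best response Y.
Agent 2 against W: payoffs 2, 8, 6, -7 → best response b2.
Agent 2 against X: payoffs 7, 4, 2, -8 → best response b1.
Agent 2 against Y: payoffs 1, -2, 6, 4 → best response b3.
Agent 2 against Z: payoffs -3, 9, 8, -5 → best response b2.
No profile is a mutual best response for all players.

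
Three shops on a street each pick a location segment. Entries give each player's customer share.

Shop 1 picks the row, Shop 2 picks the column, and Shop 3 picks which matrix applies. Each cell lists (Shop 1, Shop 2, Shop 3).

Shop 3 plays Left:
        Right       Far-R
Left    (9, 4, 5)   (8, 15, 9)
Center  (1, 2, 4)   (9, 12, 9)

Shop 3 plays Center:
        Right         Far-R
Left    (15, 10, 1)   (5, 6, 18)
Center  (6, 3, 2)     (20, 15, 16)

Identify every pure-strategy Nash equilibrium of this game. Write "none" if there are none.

For each strategy profile, look for a profitable unilateral deviation.
(Left, Right, Left): Shop 2 can switch to Far-R (4 → 15). Not NE.
(Left, Right, Center): Shop 3 can switch to Left (1 → 5). Not NE.
(Left, Far-R, Left): Shop 1 can switch to Center (8 → 9). Not NE.
(Left, Far-R, Center): Shop 1 can switch to Center (5 → 20). Not NE.
(Center, Right, Left): Shop 1 can switch to Left (1 → 9). Not NE.
(Center, Right, Center): Shop 1 can switch to Left (6 → 15). Not NE.
(Center, Far-R, Center): Shop 1 gets 20, best alternative 5; Shop 2 gets 15, best alternative 3; Shop 3 gets 16, best alternative 9. No profitable deviation — NE.
(The remaining 1 profile has a profitable deviation by the same check.)

Pure NE: (Center, Far-R, Center)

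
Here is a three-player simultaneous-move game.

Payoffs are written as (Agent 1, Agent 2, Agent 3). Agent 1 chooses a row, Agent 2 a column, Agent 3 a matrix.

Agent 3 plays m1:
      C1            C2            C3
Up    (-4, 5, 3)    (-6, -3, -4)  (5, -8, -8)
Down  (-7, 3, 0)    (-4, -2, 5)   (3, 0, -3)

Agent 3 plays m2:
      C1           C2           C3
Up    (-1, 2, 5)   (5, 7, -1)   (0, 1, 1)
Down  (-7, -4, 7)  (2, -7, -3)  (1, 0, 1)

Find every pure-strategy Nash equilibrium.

(Up, C2, m2); (Down, C3, m2)

For each player, find the best response to each opponent profile; mutual best responses are the pure NE.
Agent 1 against (C1, m1): payoffs -4, -7 → best response Up.
Agent 1 against (C1, m2): payoffs -1, -7 → best response Up.
Agent 1 against (C2, m1): payoffs -6, -4 → best response Down.
Agent 1 against (C2, m2): payoffs 5, 2 → best response Up.
Agent 1 against (C3, m1): payoffs 5, 3 → best response Up.
Agent 1 against (C3, m2): payoffs 0, 1 → best response Down.
Agent 2 against (Up, m1): payoffs 5, -3, -8 → best response C1.
Agent 2 against (Up, m2): payoffs 2, 7, 1 → best response C2.
Agent 2 against (Down, m1): payoffs 3, -2, 0 → best response C1.
Agent 2 against (Down, m2): payoffs -4, -7, 0 → best response C3.
Agent 3 against (Up, C1): payoffs 3, 5 → best response m2.
Agent 3 against (Up, C2): payoffs -4, -1 → best response m2.
Agent 3 against (Up, C3): payoffs -8, 1 → best response m2.
Agent 3 against (Down, C1): payoffs 0, 7 → best response m2.
Agent 3 against (Down, C2): payoffs 5, -3 → best response m1.
Agent 3 against (Down, C3): payoffs -3, 1 → best response m2.
Mutual best responses: (Up, C2, m2); (Down, C3, m2).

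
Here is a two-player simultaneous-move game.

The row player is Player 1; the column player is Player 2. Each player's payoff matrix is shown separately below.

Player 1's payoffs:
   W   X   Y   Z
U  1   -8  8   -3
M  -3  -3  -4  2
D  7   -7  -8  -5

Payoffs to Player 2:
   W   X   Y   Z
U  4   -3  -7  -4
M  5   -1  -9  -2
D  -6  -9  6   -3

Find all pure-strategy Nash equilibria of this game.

This game has no pure Nash equilibrium.

(U, W): Player 1 can switch to D (1 → 7). Not NE.
(U, X): Player 1 can switch to M (-8 → -3). Not NE.
(U, Y): Player 2 can switch to W (-7 → 4). Not NE.
(U, Z): Player 1 can switch to M (-3 → 2). Not NE.
(M, W): Player 1 can switch to U (-3 → 1). Not NE.
(M, X): Player 2 can switch to W (-1 → 5). Not NE.
(M, Y): Player 1 can switch to U (-4 → 8). Not NE.
(M, Z): Player 2 can switch to W (-2 → 5). Not NE.
(The remaining 4 profiles each have a profitable deviation by the same check.)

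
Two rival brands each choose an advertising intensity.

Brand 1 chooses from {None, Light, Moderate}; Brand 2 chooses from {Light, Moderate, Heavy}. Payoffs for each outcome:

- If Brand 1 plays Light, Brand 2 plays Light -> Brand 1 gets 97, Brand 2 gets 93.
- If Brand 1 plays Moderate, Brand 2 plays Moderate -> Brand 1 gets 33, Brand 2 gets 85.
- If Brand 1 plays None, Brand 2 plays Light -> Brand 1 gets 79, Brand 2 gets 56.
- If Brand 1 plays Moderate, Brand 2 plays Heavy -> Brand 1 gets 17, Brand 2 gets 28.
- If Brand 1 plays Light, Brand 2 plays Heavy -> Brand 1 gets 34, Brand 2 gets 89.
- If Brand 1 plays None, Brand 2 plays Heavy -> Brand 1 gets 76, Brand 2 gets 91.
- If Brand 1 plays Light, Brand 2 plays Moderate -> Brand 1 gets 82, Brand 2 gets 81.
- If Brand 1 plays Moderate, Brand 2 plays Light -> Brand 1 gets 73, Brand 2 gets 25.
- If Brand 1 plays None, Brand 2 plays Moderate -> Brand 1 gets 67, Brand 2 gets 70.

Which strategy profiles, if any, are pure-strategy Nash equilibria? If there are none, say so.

Brand 1 against Light: payoffs 79, 97, 73 → best response Light.
Brand 1 against Moderate: payoffs 67, 82, 33 → best response Light.
Brand 1 against Heavy: payoffs 76, 34, 17 → best response None.
Brand 2 against None: payoffs 56, 70, 91 → best response Heavy.
Brand 2 against Light: payoffs 93, 81, 89 → best response Light.
Brand 2 against Moderate: payoffs 25, 85, 28 → best response Moderate.
Mutual best responses: (None, Heavy); (Light, Light).

The pure Nash equilibria are (None, Heavy); (Light, Light).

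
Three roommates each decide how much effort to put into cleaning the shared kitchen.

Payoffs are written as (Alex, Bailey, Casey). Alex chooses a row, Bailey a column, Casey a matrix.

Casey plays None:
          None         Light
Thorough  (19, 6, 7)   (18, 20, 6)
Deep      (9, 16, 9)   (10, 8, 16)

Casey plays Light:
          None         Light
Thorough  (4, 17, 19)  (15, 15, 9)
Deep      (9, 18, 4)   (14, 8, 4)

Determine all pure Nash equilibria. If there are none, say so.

(Thorough, None, None): Bailey can switch to Light (6 → 20). Not NE.
(Thorough, None, Light): Alex can switch to Deep (4 → 9). Not NE.
(Thorough, Light, None): Casey can switch to Light (6 → 9). Not NE.
(Thorough, Light, Light): Bailey can switch to None (15 → 17). Not NE.
(Deep, None, None): Alex can switch to Thorough (9 → 19). Not NE.
(Deep, None, Light): Casey can switch to None (4 → 9). Not NE.
(Deep, Light, None): Alex can switch to Thorough (10 → 18). Not NE.
(Deep, Light, Light): Alex can switch to Thorough (14 → 15). Not NE.

No pure-strategy Nash equilibrium.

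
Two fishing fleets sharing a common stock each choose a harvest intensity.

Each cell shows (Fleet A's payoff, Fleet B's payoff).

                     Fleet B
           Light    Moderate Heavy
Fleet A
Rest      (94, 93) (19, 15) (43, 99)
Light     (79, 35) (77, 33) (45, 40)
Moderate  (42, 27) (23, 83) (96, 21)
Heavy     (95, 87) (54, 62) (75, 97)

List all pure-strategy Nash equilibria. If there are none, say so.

Fleet A against Light: payoffs 94, 79, 42, 95 → best response Heavy.
Fleet A against Moderate: payoffs 19, 77, 23, 54 → best response Light.
Fleet A against Heavy: payoffs 43, 45, 96, 75 → best response Moderate.
Fleet B against Rest: payoffs 93, 15, 99 → best response Heavy.
Fleet B against Light: payoffs 35, 33, 40 → best response Heavy.
Fleet B against Moderate: payoffs 27, 83, 21 → best response Moderate.
Fleet B against Heavy: payoffs 87, 62, 97 → best response Heavy.
No profile is a mutual best response for all players.

This game has no pure Nash equilibrium.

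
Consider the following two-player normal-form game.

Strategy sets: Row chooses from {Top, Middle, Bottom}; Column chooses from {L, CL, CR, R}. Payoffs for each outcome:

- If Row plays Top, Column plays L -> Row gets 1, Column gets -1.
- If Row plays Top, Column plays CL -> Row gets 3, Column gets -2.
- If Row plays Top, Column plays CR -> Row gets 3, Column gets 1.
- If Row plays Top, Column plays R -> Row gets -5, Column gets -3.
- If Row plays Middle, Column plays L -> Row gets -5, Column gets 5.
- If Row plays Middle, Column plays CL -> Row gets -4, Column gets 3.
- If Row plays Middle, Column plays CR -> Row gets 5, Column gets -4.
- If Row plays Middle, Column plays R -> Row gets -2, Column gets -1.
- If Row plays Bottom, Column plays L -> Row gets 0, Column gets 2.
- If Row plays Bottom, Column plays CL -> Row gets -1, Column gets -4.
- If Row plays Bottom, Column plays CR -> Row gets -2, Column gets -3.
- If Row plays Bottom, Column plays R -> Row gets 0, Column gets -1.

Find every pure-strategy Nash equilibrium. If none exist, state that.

This game has no pure Nash equilibrium.

(Top, L): Column can switch to CR (-1 → 1). Not NE.
(Top, CL): Column can switch to L (-2 → -1). Not NE.
(Top, CR): Row can switch to Middle (3 → 5). Not NE.
(Top, R): Row can switch to Middle (-5 → -2). Not NE.
(Middle, L): Row can switch to Top (-5 → 1). Not NE.
(Middle, CL): Row can switch to Top (-4 → 3). Not NE.
(The remaining 6 profiles each have a profitable deviation by the same check.)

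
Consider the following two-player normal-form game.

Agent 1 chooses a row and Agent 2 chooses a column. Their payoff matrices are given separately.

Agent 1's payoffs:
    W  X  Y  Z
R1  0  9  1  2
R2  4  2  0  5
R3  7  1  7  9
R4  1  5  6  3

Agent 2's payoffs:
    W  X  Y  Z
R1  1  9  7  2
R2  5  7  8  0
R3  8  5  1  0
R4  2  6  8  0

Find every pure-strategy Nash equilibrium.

For each player, find the best response to each opponent profile; mutual best responses are the pure NE.
Agent 1 against W: payoffs 0, 4, 7, 1 → best response R3.
Agent 1 against X: payoffs 9, 2, 1, 5 → best response R1.
Agent 1 against Y: payoffs 1, 0, 7, 6 → best response R3.
Agent 1 against Z: payoffs 2, 5, 9, 3 → best response R3.
Agent 2 against R1: payoffs 1, 9, 7, 2 → best response X.
Agent 2 against R2: payoffs 5, 7, 8, 0 → best response Y.
Agent 2 against R3: payoffs 8, 5, 1, 0 → best response W.
Agent 2 against R4: payoffs 2, 6, 8, 0 → best response Y.
Mutual best responses: (R1, X); (R3, W).

Pure-strategy Nash equilibria: (R1, X) and (R3, W)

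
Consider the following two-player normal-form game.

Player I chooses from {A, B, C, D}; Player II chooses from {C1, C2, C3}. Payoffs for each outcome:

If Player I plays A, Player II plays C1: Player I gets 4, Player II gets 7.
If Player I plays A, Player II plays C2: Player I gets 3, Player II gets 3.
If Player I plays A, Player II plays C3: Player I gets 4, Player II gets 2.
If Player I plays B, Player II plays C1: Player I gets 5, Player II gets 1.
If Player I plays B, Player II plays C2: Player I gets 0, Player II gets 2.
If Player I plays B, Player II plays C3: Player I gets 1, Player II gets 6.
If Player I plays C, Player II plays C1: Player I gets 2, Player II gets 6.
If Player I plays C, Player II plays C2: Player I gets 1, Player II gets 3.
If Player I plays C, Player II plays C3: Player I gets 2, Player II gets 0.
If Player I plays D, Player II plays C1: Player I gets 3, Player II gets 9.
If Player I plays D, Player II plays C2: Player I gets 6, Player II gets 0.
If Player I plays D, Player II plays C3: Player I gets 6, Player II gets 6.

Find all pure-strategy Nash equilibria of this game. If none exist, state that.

Mark each player's best response to every combination of opponents' strategies; a profile where every player is best-responding is a pure Nash equilibrium.
Player I against C1: payoffs 4, 5, 2, 3 → best response B.
Player I against C2: payoffs 3, 0, 1, 6 → best response D.
Player I against C3: payoffs 4, 1, 2, 6 → best response D.
Player II against A: payoffs 7, 3, 2 → best response C1.
Player II against B: payoffs 1, 2, 6 → best response C3.
Player II against C: payoffs 6, 3, 0 → best response C1.
Player II against D: payoffs 9, 0, 6 → best response C1.
No profile is a mutual best response for all players.

There is no pure-strategy Nash equilibrium.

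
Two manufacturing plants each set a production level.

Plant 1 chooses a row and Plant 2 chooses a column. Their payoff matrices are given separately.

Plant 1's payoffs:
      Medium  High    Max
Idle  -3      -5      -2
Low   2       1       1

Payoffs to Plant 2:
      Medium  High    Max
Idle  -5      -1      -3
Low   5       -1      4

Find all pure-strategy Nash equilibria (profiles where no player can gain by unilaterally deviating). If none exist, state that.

Plant 1 against Medium: payoffs -3, 2 → best response Low.
Plant 1 against High: payoffs -5, 1 → best response Low.
Plant 1 against Max: payoffs -2, 1 → best response Low.
Plant 2 against Idle: payoffs -5, -1, -3 → best response High.
Plant 2 against Low: payoffs 5, -1, 4 → best response Medium.
Mutual best responses: (Low, Medium).

The unique pure-strategy Nash equilibrium is (Low, Medium).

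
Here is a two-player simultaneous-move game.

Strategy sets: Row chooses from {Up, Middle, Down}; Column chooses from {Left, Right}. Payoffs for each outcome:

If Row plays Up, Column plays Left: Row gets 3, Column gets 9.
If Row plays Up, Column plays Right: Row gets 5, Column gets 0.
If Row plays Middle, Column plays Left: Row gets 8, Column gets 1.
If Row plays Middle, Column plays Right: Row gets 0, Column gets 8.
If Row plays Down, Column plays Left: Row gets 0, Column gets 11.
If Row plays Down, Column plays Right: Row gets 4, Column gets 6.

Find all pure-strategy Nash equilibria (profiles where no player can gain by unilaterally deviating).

Row against Left: payoffs 3, 8, 0 → best response Middle.
Row against Right: payoffs 5, 0, 4 → best response Up.
Column against Up: payoffs 9, 0 → best response Left.
Column against Middle: payoffs 1, 8 → best response Right.
Column against Down: payoffs 11, 6 → best response Left.
No profile is a mutual best response for all players.

This game has no pure Nash equilibrium.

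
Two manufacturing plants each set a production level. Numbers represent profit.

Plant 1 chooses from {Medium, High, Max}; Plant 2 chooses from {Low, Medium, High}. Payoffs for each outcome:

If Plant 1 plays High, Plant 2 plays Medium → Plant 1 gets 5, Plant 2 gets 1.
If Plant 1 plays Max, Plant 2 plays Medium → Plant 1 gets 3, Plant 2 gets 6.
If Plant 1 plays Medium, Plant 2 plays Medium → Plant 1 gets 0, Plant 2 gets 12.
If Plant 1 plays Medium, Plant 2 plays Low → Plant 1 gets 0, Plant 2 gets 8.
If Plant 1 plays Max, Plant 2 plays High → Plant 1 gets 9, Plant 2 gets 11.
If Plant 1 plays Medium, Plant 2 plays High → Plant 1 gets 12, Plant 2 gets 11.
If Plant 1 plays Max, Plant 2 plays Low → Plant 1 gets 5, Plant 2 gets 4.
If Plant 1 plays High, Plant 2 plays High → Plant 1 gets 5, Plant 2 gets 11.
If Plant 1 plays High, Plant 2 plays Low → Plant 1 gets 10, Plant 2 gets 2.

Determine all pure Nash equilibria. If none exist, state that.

No pure-strategy Nash equilibrium.

(Medium, Low): Plant 1 can switch to High (0 → 10). Not NE.
(Medium, Medium): Plant 1 can switch to High (0 → 5). Not NE.
(Medium, High): Plant 2 can switch to Medium (11 → 12). Not NE.
(High, Low): Plant 2 can switch to High (2 → 11). Not NE.
(High, Medium): Plant 2 can switch to Low (1 → 2). Not NE.
(High, High): Plant 1 can switch to Medium (5 → 12). Not NE.
(Max, Low): Plant 1 can switch to High (5 → 10). Not NE.
(Max, Medium): Plant 1 can switch to High (3 → 5). Not NE.
(Max, High): Plant 1 can switch to Medium (9 → 12). Not NE.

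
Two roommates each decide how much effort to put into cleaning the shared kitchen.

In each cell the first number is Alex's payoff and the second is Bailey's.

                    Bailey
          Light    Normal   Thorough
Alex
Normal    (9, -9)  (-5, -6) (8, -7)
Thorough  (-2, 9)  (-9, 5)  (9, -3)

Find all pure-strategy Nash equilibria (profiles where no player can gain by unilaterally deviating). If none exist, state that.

For each strategy profile, look for a profitable unilateral deviation.
(Normal, Light): Bailey can switch to Normal (-9 → -6). Not NE.
(Normal, Normal): Alex gets -5, best alternative -9; Bailey gets -6, best alternative -7. No profitable deviation — NE.
(Normal, Thorough): Alex can switch to Thorough (8 → 9). Not NE.
(Thorough, Light): Alex can switch to Normal (-2 → 9). Not NE.
(Thorough, Normal): Alex can switch to Normal (-9 → -5). Not NE.
(Thorough, Thorough): Bailey can switch to Light (-3 → 9). Not NE.

(Normal, Normal)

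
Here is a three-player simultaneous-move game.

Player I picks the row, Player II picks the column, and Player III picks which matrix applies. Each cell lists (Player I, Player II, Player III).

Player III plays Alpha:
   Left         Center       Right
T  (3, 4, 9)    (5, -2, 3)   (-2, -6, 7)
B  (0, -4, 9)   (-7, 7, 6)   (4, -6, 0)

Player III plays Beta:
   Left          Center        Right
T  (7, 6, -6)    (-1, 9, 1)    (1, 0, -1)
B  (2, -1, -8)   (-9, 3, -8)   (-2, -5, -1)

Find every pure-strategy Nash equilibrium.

The unique pure-strategy Nash equilibrium is (T, Left, Alpha).

Player I against (Left, Alpha): payoffs 3, 0 → best response T.
Player I against (Left, Beta): payoffs 7, 2 → best response T.
Player I against (Center, Alpha): payoffs 5, -7 → best response T.
Player I against (Center, Beta): payoffs -1, -9 → best response T.
Player I against (Right, Alpha): payoffs -2, 4 → best response B.
Player I against (Right, Beta): payoffs 1, -2 → best response T.
Player II against (T, Alpha): payoffs 4, -2, -6 → best response Left.
Player II against (T, Beta): payoffs 6, 9, 0 → best response Center.
Player II against (B, Alpha): payoffs -4, 7, -6 → best response Center.
Player II against (B, Beta): payoffs -1, 3, -5 → best response Center.
Player III against (T, Left): payoffs 9, -6 → best response Alpha.
Player III against (T, Center): payoffs 3, 1 → best response Alpha.
Player III against (T, Right): payoffs 7, -1 → best response Alpha.
Player III against (B, Left): payoffs 9, -8 → best response Alpha.
Player III against (B, Center): payoffs 6, -8 → best response Alpha.
Player III against (B, Right): payoffs 0, -1 → best response Alpha.
Mutual best responses: (T, Left, Alpha).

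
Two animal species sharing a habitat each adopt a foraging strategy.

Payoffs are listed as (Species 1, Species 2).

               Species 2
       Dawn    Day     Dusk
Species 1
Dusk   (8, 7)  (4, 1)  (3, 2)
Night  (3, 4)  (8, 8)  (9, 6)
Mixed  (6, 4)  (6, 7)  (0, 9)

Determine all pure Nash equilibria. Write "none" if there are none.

Species 1 against Dawn: payoffs 8, 3, 6 → best response Dusk.
Species 1 against Day: payoffs 4, 8, 6 → best response Night.
Species 1 against Dusk: payoffs 3, 9, 0 → best response Night.
Species 2 against Dusk: payoffs 7, 1, 2 → best response Dawn.
Species 2 against Night: payoffs 4, 8, 6 → best response Day.
Species 2 against Mixed: payoffs 4, 7, 9 → best response Dusk.
Mutual best responses: (Dusk, Dawn); (Night, Day).

(Dusk, Dawn) and (Night, Day)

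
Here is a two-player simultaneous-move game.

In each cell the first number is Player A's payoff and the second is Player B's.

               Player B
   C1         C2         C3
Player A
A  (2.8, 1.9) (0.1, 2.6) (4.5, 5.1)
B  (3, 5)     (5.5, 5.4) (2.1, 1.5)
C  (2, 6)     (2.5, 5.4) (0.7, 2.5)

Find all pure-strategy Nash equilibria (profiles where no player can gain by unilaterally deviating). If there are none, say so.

(A, C3), (B, C2)

For each player, find the best response to each opponent profile; mutual best responses are the pure NE.
Player A against C1: payoffs 2.8, 3, 2 → best response B.
Player A against C2: payoffs 0.1, 5.5, 2.5 → best response B.
Player A against C3: payoffs 4.5, 2.1, 0.7 → best response A.
Player B against A: payoffs 1.9, 2.6, 5.1 → best response C3.
Player B against B: payoffs 5, 5.4, 1.5 → best response C2.
Player B against C: payoffs 6, 5.4, 2.5 → best response C1.
Mutual best responses: (A, C3); (B, C2).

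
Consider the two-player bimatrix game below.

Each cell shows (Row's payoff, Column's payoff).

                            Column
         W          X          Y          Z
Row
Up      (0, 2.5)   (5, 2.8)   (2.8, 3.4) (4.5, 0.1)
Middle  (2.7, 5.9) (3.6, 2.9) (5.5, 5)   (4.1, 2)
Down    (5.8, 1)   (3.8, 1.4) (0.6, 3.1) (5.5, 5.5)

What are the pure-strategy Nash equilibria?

(Up, W): Row can switch to Middle (0 → 2.7). Not NE.
(Up, X): Column can switch to Y (2.8 → 3.4). Not NE.
(Up, Y): Row can switch to Middle (2.8 → 5.5). Not NE.
(Up, Z): Row can switch to Down (4.5 → 5.5). Not NE.
(Middle, W): Row can switch to Down (2.7 → 5.8). Not NE.
(Middle, X): Row can switch to Up (3.6 → 5). Not NE.
(Middle, Y): Column can switch to W (5 → 5.9). Not NE.
(Middle, Z): Row can switch to Up (4.1 → 4.5). Not NE.
(Down, W): Column can switch to X (1 → 1.4). Not NE.
(Down, X): Row can switch to Up (3.8 → 5). Not NE.
(Down, Y): Row can switch to Up (0.6 → 2.8). Not NE.
(Down, Z): Row gets 5.5, best alternative 4.5; Column gets 5.5, best alternative 3.1. No profitable deviation — NE.

(Down, Z)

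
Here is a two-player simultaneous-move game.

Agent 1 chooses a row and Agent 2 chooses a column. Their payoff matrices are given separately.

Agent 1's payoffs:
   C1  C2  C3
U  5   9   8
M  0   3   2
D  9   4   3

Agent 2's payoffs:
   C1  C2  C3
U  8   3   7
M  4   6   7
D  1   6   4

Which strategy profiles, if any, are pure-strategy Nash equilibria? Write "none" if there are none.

For each strategy profile, look for a profitable unilateral deviation.
(U, C1): Agent 1 can switch to D (5 → 9). Not NE.
(U, C2): Agent 2 can switch to C1 (3 → 8). Not NE.
(U, C3): Agent 2 can switch to C1 (7 → 8). Not NE.
(M, C1): Agent 1 can switch to U (0 → 5). Not NE.
(M, C2): Agent 1 can switch to U (3 → 9). Not NE.
(M, C3): Agent 1 can switch to U (2 → 8). Not NE.
(D, C1): Agent 2 can switch to C2 (1 → 6). Not NE.
(D, C2): Agent 1 can switch to U (4 → 9). Not NE.
(The remaining 1 profile has a profitable deviation by the same check.)

none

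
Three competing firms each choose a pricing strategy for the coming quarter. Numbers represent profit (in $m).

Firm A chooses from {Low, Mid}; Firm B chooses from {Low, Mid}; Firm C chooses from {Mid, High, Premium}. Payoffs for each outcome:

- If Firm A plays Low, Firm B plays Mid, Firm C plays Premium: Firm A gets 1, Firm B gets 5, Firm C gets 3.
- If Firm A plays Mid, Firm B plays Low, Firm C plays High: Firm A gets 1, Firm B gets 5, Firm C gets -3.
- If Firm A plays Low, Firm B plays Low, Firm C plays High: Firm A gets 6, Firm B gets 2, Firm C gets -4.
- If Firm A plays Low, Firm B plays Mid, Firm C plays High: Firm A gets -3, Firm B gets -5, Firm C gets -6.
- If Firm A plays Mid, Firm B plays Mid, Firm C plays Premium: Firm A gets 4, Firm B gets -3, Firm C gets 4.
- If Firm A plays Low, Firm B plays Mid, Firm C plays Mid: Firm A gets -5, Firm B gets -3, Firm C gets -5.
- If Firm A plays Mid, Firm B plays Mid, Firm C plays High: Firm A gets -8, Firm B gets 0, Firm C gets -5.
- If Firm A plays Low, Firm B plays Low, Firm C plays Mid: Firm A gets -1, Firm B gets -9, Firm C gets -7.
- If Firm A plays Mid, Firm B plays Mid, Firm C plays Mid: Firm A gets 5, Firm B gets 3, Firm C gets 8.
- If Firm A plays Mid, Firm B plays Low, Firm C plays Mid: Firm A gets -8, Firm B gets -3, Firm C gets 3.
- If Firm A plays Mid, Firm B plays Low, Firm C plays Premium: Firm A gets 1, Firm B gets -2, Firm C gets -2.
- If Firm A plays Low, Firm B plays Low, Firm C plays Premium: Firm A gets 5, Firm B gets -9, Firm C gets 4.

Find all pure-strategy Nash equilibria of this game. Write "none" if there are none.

For each player, find the best response to each opponent profile; mutual best responses are the pure NE.
Firm A against (Low, Mid): payoffs -1, -8 → best response Low.
Firm A against (Low, High): payoffs 6, 1 → best response Low.
Firm A against (Low, Premium): payoffs 5, 1 → best response Low.
Firm A against (Mid, Mid): payoffs -5, 5 → best response Mid.
Firm A against (Mid, High): payoffs -3, -8 → best response Low.
Firm A against (Mid, Premium): payoffs 1, 4 → best response Mid.
Firm B against (Low, Mid): payoffs -9, -3 → best response Mid.
Firm B against (Low, High): payoffs 2, -5 → best response Low.
Firm B against (Low, Premium): payoffs -9, 5 → best response Mid.
Firm B against (Mid, Mid): payoffs -3, 3 → best response Mid.
Firm B against (Mid, High): payoffs 5, 0 → best response Low.
Firm B against (Mid, Premium): payoffs -2, -3 → best response Low.
Firm C against (Low, Low): payoffs -7, -4, 4 → best response Premium.
Firm C against (Low, Mid): payoffs -5, -6, 3 → best response Premium.
Firm C against (Mid, Low): payoffs 3, -3, -2 → best response Mid.
Firm C against (Mid, Mid): payoffs 8, -5, 4 → best response Mid.
Mutual best responses: (Mid, Mid, Mid).

The unique pure-strategy Nash equilibrium is (Mid, Mid, Mid).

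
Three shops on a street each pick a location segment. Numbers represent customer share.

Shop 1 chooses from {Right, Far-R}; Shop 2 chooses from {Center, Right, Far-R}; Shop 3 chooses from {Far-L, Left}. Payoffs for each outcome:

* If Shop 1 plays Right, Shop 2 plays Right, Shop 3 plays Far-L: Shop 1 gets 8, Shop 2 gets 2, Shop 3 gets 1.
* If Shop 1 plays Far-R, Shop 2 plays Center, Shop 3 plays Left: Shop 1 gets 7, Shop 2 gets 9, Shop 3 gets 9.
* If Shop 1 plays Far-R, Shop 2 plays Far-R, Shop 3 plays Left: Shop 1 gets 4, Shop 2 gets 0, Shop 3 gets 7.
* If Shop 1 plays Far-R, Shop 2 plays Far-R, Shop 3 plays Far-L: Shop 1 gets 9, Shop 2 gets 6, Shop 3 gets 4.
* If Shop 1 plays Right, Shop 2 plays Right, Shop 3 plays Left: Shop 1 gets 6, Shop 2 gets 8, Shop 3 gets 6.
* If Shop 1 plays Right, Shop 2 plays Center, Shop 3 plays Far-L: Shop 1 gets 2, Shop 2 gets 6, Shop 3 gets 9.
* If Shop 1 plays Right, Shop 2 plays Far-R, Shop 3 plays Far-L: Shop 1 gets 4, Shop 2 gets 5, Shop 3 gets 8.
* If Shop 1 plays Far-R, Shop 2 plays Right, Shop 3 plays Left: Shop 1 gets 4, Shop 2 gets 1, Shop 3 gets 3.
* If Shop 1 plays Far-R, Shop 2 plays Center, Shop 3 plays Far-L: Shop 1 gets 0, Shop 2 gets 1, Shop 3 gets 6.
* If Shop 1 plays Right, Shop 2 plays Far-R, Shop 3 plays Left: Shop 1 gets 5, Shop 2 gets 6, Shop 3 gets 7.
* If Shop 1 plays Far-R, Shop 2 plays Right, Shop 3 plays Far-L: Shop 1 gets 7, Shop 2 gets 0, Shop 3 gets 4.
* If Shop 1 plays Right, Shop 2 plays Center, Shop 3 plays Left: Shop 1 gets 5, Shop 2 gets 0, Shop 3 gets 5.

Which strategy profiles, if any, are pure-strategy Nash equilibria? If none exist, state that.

(Right, Center, Far-L), (Right, Right, Left), (Far-R, Center, Left)

(Right, Center, Far-L): Shop 1 gets 2, best alternative 0; Shop 2 gets 6, best alternative 5; Shop 3 gets 9, best alternative 5. No profitable deviation — NE.
(Right, Center, Left): Shop 1 can switch to Far-R (5 → 7). Not NE.
(Right, Right, Far-L): Shop 2 can switch to Center (2 → 6). Not NE.
(Right, Right, Left): Shop 1 gets 6, best alternative 4; Shop 2 gets 8, best alternative 6; Shop 3 gets 6, best alternative 1. No profitable deviation — NE.
(Right, Far-R, Far-L): Shop 1 can switch to Far-R (4 → 9). Not NE.
(Right, Far-R, Left): Shop 2 can switch to Right (6 → 8). Not NE.
(Far-R, Center, Far-L): Shop 1 can switch to Right (0 → 2). Not NE.
(Far-R, Center, Left): Shop 1 gets 7, best alternative 5; Shop 2 gets 9, best alternative 1; Shop 3 gets 9, best alternative 6. No profitable deviation — NE.
(Far-R, Right, Far-L): Shop 1 can switch to Right (7 → 8). Not NE.
(Far-R, Right, Left): Shop 1 can switch to Right (4 → 6). Not NE.
(Far-R, Far-R, Far-L): Shop 3 can switch to Left (4 → 7). Not NE.
(Far-R, Far-R, Left): Shop 1 can switch to Right (4 → 5). Not NE.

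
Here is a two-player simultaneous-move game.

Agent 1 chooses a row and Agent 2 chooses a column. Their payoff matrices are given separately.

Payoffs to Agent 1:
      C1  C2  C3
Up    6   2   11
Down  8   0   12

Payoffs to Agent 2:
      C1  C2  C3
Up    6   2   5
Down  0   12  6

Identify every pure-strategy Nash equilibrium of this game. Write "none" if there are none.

No pure-strategy Nash equilibrium.

(Up, C1): Agent 1 can switch to Down (6 → 8). Not NE.
(Up, C2): Agent 2 can switch to C1 (2 → 6). Not NE.
(Up, C3): Agent 1 can switch to Down (11 → 12). Not NE.
(Down, C1): Agent 2 can switch to C2 (0 → 12). Not NE.
(Down, C2): Agent 1 can switch to Up (0 → 2). Not NE.
(Down, C3): Agent 2 can switch to C2 (6 → 12). Not NE.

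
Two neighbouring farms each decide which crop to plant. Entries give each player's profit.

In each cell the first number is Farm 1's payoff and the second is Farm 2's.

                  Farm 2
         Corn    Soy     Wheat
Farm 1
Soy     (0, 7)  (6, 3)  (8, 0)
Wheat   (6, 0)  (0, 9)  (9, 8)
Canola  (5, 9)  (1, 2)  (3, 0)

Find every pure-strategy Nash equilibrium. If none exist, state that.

No pure-strategy Nash equilibrium.

For each strategy profile, look for a profitable unilateral deviation.
(Soy, Corn): Farm 1 can switch to Wheat (0 → 6). Not NE.
(Soy, Soy): Farm 2 can switch to Corn (3 → 7). Not NE.
(Soy, Wheat): Farm 1 can switch to Wheat (8 → 9). Not NE.
(Wheat, Corn): Farm 2 can switch to Soy (0 → 9). Not NE.
(Wheat, Soy): Farm 1 can switch to Soy (0 → 6). Not NE.
(Wheat, Wheat): Farm 2 can switch to Soy (8 → 9). Not NE.
(Canola, Corn): Farm 1 can switch to Wheat (5 → 6). Not NE.
(Canola, Soy): Farm 1 can switch to Soy (1 → 6). Not NE.
(Canola, Wheat): Farm 1 can switch to Soy (3 → 8). Not NE.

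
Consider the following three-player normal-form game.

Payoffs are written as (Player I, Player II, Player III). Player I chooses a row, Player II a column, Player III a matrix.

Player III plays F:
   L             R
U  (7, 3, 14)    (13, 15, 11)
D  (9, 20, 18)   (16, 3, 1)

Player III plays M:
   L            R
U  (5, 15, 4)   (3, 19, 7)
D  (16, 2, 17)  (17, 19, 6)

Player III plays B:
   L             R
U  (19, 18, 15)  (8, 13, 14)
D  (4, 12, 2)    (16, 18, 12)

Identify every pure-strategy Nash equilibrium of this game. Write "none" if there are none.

Player I against (L, F): payoffs 7, 9 → best response D.
Player I against (L, M): payoffs 5, 16 → best response D.
Player I against (L, B): payoffs 19, 4 → best response U.
Player I against (R, F): payoffs 13, 16 → best response D.
Player I against (R, M): payoffs 3, 17 → best response D.
Player I against (R, B): payoffs 8, 16 → best response D.
Player II against (U, F): payoffs 3, 15 → best response R.
Player II against (U, M): payoffs 15, 19 → best response R.
Player II against (U, B): payoffs 18, 13 → best response L.
Player II against (D, F): payoffs 20, 3 → best response L.
Player II against (D, M): payoffs 2, 19 → best response R.
Player II against (D, B): payoffs 12, 18 → best response R.
Player III against (U, L): payoffs 14, 4, 15 → best response B.
Player III against (U, R): payoffs 11, 7, 14 → best response B.
Player III against (D, L): payoffs 18, 17, 2 → best response F.
Player III against (D, R): payoffs 1, 6, 12 → best response B.
Mutual best responses: (U, L, B); (D, L, F); (D, R, B).

(U, L, B), (D, L, F), (D, R, B)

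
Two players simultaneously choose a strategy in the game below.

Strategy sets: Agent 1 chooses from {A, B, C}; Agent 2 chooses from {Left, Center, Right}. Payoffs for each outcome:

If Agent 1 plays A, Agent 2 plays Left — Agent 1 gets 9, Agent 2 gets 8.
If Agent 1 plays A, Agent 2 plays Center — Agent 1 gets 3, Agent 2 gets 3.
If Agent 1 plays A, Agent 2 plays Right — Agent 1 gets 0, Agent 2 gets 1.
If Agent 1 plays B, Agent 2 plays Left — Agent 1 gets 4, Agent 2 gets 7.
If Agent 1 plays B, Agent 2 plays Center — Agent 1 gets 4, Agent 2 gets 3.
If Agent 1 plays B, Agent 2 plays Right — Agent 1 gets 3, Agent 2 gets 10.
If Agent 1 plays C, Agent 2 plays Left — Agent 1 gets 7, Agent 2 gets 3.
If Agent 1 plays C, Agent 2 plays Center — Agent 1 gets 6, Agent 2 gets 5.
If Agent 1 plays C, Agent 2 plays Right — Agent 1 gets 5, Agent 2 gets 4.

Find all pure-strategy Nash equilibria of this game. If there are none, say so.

Agent 1 against Left: payoffs 9, 4, 7 → best response A.
Agent 1 against Center: payoffs 3, 4, 6 → best response C.
Agent 1 against Right: payoffs 0, 3, 5 → best response C.
Agent 2 against A: payoffs 8, 3, 1 → best response Left.
Agent 2 against B: payoffs 7, 3, 10 → best response Right.
Agent 2 against C: payoffs 3, 5, 4 → best response Center.
Mutual best responses: (A, Left); (C, Center).

Pure-strategy Nash equilibria: (A, Left), (C, Center)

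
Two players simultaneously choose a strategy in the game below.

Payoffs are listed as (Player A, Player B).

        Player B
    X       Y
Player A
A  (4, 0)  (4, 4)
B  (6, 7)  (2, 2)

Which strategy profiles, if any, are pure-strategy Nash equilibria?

(A, Y), (B, X)

Player A against X: payoffs 4, 6 → best response B.
Player A against Y: payoffs 4, 2 → best response A.
Player B against A: payoffs 0, 4 → best response Y.
Player B against B: payoffs 7, 2 → best response X.
Mutual best responses: (A, Y); (B, X).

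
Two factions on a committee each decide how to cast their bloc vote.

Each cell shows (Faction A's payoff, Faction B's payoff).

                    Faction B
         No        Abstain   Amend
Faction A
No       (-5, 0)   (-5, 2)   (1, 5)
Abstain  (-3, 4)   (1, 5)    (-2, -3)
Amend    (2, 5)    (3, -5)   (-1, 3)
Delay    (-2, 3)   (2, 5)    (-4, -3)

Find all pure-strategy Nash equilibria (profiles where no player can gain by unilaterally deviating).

(No, Amend) and (Amend, No)

Faction A against No: payoffs -5, -3, 2, -2 → best response Amend.
Faction A against Abstain: payoffs -5, 1, 3, 2 → best response Amend.
Faction A against Amend: payoffs 1, -2, -1, -4 → best response No.
Faction B against No: payoffs 0, 2, 5 → best response Amend.
Faction B against Abstain: payoffs 4, 5, -3 → best response Abstain.
Faction B against Amend: payoffs 5, -5, 3 → best response No.
Faction B against Delay: payoffs 3, 5, -3 → best response Abstain.
Mutual best responses: (No, Amend); (Amend, No).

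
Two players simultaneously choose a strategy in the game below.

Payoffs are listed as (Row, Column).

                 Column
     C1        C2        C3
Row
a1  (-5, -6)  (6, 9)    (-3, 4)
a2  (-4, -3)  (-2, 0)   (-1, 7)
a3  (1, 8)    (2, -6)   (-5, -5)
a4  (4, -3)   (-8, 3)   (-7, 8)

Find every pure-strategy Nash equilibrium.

Check each profile: it is a Nash equilibrium iff no player can strictly gain by switching unilaterally.
(a1, C1): Row can switch to a2 (-5 → -4). Not NE.
(a1, C2): Row gets 6, best alternative 2; Column gets 9, best alternative 4. No profitable deviation — NE.
(a1, C3): Row can switch to a2 (-3 → -1). Not NE.
(a2, C1): Row can switch to a3 (-4 → 1). Not NE.
(a2, C2): Row can switch to a1 (-2 → 6). Not NE.
(a2, C3): Row gets -1, best alternative -3; Column gets 7, best alternative 0. No profitable deviation — NE.
(a3, C1): Row can switch to a4 (1 → 4). Not NE.
(a3, C2): Row can switch to a1 (2 → 6). Not NE.
(The remaining 4 profiles each have a profitable deviation by the same check.)

(a1, C2); (a2, C3)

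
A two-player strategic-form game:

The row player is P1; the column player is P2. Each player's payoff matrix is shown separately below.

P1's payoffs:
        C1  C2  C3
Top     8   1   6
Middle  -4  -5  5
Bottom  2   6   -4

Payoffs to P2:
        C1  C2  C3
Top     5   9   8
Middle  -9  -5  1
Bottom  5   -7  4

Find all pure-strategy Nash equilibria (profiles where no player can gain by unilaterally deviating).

No pure-strategy Nash equilibrium.

P1 against C1: payoffs 8, -4, 2 → best response Top.
P1 against C2: payoffs 1, -5, 6 → best response Bottom.
P1 against C3: payoffs 6, 5, -4 → best response Top.
P2 against Top: payoffs 5, 9, 8 → best response C2.
P2 against Middle: payoffs -9, -5, 1 → best response C3.
P2 against Bottom: payoffs 5, -7, 4 → best response C1.
No profile is a mutual best response for all players.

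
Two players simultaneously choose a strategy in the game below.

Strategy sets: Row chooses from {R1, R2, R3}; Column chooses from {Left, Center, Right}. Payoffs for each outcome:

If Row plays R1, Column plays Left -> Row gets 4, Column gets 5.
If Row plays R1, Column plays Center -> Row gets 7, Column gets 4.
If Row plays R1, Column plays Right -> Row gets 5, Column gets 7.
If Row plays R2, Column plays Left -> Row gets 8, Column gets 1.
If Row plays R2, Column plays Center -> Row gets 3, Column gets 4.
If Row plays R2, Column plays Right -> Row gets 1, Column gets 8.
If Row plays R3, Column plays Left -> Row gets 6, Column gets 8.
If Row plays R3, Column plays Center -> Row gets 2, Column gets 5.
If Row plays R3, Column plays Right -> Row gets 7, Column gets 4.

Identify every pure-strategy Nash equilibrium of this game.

Row against Left: payoffs 4, 8, 6 → best response R2.
Row against Center: payoffs 7, 3, 2 → best response R1.
Row against Right: payoffs 5, 1, 7 → best response R3.
Column against R1: payoffs 5, 4, 7 → best response Right.
Column against R2: payoffs 1, 4, 8 → best response Right.
Column against R3: payoffs 8, 5, 4 → best response Left.
No profile is a mutual best response for all players.

There is no pure-strategy Nash equilibrium.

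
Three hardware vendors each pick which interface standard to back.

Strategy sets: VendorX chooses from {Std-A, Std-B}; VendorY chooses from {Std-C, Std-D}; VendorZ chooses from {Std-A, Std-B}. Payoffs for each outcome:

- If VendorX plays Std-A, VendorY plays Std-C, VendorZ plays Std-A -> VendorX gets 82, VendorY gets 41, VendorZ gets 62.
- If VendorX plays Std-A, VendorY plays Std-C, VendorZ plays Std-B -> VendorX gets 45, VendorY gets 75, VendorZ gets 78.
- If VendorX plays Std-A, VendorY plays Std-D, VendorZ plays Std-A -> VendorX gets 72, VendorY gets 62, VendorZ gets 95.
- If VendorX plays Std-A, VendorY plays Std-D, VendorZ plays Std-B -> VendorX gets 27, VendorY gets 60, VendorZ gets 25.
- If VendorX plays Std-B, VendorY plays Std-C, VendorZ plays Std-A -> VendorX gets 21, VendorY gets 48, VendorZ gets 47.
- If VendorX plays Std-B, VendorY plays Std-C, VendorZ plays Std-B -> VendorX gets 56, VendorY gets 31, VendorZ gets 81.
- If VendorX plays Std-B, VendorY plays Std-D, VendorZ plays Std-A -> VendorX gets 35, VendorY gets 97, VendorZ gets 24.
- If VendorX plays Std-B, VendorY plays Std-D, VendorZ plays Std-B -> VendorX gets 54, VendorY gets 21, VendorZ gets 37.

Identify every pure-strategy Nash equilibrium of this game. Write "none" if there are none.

Pure-strategy Nash equilibria: (Std-A, Std-D, Std-A) and (Std-B, Std-C, Std-B)

VendorX against (Std-C, Std-A): payoffs 82, 21 → best response Std-A.
VendorX against (Std-C, Std-B): payoffs 45, 56 → best response Std-B.
VendorX against (Std-D, Std-A): payoffs 72, 35 → best response Std-A.
VendorX against (Std-D, Std-B): payoffs 27, 54 → best response Std-B.
VendorY against (Std-A, Std-A): payoffs 41, 62 → best response Std-D.
VendorY against (Std-A, Std-B): payoffs 75, 60 → best response Std-C.
VendorY against (Std-B, Std-A): payoffs 48, 97 → best response Std-D.
VendorY against (Std-B, Std-B): payoffs 31, 21 → best response Std-C.
VendorZ against (Std-A, Std-C): payoffs 62, 78 → best response Std-B.
VendorZ against (Std-A, Std-D): payoffs 95, 25 → best response Std-A.
VendorZ against (Std-B, Std-C): payoffs 47, 81 → best response Std-B.
VendorZ against (Std-B, Std-D): payoffs 24, 37 → best response Std-B.
Mutual best responses: (Std-A, Std-D, Std-A); (Std-B, Std-C, Std-B).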